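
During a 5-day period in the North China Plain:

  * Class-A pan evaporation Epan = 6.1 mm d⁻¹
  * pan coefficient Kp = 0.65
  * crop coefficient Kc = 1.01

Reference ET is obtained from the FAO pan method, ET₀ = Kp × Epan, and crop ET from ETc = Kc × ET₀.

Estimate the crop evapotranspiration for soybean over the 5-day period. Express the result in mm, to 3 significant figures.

ET₀ = 0.65 × 6.1 = 3.9650 mm/d
ETc = Kc × ET₀ = 1.01 × 3.9650 = 4.0047 mm/d
Over 5 days: 4.0047 × 5 = 20.024 mm

20.0 mm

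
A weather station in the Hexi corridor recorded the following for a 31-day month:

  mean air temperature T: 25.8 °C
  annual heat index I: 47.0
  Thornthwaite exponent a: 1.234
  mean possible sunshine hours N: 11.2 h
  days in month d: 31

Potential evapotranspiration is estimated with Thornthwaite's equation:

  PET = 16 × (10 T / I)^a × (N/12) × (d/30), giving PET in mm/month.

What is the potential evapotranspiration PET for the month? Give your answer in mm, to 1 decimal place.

126.2 mm

10T/I = 10 × 25.8 / 47.0 = 5.4894
(10T/I)^a = 5.4894^1.234 = 8.1766
Uncorrected PET = 16 × 8.1766 = 130.826 mm
Correction = (N/12)(d/30) = (11.2/12)(31/30) = 0.9644
PET = 130.826 × 0.9644 = 126.169 mm/month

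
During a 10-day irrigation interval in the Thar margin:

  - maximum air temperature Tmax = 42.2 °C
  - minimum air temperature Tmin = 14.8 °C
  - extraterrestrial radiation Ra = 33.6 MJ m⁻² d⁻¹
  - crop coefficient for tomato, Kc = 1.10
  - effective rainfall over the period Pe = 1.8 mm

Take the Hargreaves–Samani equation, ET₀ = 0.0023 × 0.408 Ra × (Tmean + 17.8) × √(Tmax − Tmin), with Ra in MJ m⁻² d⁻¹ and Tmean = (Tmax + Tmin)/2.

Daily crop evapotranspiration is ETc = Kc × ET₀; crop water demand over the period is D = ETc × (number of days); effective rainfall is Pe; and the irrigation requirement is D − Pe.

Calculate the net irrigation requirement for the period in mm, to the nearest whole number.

Tmean = (42.2 + 14.8)/2 = 28.50 °C
0.408 Ra = 0.408 × 33.6 = 13.7088 mm/d equivalent
ET₀ = 0.0023 × 13.7088 × (28.50 + 17.8) × √27.4 = 0.0023 × 13.7088 × 46.30 × 5.2345 = 7.6416 mm/d
ETc = Kc × ET₀ = 1.10 × 7.6416 = 8.4058 mm/d
Crop demand D = ETc × 10 d = 8.4058 × 10 = 84.058 mm
D − Pe = 84.058 − 1.8 = 82.258 mm

82 mm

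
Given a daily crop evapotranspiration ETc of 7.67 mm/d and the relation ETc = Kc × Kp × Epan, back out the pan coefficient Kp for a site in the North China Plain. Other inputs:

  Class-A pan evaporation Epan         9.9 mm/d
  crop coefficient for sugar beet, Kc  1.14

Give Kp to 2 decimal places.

0.68

ETc = Kc × Kp × Epan  ⇒  Kp = ETc / (Kc × Epan)
Kp = 7.67 / (1.14 × 9.9) = 7.67 / 11.286 = 0.6796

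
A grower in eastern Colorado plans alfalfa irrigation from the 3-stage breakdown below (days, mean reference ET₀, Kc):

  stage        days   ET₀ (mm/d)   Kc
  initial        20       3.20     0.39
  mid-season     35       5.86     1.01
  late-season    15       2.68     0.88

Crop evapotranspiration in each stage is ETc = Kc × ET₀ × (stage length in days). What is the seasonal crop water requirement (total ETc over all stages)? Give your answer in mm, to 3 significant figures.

267 mm

initial: 0.39 × 3.20 × 20 = 24.96 mm
mid-season: 1.01 × 5.86 × 35 = 207.15 mm
late-season: 0.88 × 2.68 × 15 = 35.38 mm
Seasonal total = 267.49 mm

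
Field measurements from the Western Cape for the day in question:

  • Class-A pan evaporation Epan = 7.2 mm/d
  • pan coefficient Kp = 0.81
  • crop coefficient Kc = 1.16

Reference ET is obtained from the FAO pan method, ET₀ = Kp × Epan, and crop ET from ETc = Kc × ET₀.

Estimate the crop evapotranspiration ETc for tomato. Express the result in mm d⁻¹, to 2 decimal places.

ET₀ = 0.81 × 7.2 = 5.8320 mm/d
ETc = Kc × ET₀ = 1.16 × 5.8320 = 6.7651 mm/d

6.77 mm d⁻¹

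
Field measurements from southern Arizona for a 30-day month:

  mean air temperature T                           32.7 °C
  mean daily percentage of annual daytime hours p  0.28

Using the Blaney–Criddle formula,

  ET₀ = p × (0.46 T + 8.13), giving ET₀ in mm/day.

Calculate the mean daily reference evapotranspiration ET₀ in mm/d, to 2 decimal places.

ET₀ = 0.28 × (0.46 × 32.7 + 8.13) = 0.28 × 23.172 = 6.4882 mm/d

6.49 mm/d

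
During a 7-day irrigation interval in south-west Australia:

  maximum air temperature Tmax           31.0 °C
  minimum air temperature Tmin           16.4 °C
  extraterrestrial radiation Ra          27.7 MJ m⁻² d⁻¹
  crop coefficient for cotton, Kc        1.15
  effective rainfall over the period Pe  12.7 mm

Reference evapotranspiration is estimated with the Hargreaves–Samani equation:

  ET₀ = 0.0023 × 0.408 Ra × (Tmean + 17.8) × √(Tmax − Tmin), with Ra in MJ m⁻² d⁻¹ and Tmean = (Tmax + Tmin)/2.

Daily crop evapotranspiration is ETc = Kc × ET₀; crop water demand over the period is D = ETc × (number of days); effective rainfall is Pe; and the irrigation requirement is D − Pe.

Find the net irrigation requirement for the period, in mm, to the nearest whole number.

Tmean = (31.0 + 16.4)/2 = 23.70 °C
0.408 Ra = 0.408 × 27.7 = 11.3016 mm/d equivalent
ET₀ = 0.0023 × 11.3016 × (23.70 + 17.8) × √14.6 = 0.0023 × 11.3016 × 41.50 × 3.8210 = 4.1219 mm/d
ETc = Kc × ET₀ = 1.15 × 4.1219 = 4.7402 mm/d
Crop demand D = ETc × 7 d = 4.7402 × 7 = 33.181 mm
D − Pe = 33.181 − 12.7 = 20.481 mm

20 mm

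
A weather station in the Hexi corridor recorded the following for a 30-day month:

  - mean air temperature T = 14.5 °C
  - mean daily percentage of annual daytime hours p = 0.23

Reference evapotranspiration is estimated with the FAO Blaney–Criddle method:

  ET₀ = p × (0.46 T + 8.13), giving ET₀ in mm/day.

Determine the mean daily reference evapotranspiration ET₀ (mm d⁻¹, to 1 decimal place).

3.4 mm d⁻¹

ET₀ = 0.23 × (0.46 × 14.5 + 8.13) = 0.23 × 14.800 = 3.4040 mm/d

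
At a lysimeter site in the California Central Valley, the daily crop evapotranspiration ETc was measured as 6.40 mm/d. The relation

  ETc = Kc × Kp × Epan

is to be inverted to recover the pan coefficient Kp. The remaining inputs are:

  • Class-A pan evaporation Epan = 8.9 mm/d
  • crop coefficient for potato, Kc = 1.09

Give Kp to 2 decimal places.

ETc = Kc × Kp × Epan  ⇒  Kp = ETc / (Kc × Epan)
Kp = 6.40 / (1.09 × 8.9) = 6.40 / 9.701 = 0.6597

0.66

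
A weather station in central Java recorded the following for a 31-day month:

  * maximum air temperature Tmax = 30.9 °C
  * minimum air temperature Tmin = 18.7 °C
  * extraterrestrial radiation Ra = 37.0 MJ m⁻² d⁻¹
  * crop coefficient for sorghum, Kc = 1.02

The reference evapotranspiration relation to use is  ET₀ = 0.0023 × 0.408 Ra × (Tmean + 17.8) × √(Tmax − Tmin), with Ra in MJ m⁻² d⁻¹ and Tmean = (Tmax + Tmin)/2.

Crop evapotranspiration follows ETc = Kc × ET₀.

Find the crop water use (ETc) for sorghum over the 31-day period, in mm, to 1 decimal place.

163.4 mm

Tmean = (30.9 + 18.7)/2 = 24.80 °C
0.408 Ra = 0.408 × 37.0 = 15.0960 mm/d equivalent
ET₀ = 0.0023 × 15.0960 × (24.80 + 17.8) × √12.2 = 0.0023 × 15.0960 × 42.60 × 3.4928 = 5.1662 mm/d
ETc = Kc × ET₀ = 1.02 × 5.1662 = 5.2695 mm/d
Over 31 days: 5.2695 × 31 = 163.355 mm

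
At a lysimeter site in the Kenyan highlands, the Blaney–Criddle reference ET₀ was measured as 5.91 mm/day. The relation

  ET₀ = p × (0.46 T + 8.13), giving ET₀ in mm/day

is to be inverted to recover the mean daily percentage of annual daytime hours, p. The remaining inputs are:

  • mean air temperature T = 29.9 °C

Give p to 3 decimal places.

0.270

p = ET₀ / (0.46 T + 8.13) = 5.91 / (0.46 × 29.9 + 8.13) = 5.91 / 21.884 = 0.2701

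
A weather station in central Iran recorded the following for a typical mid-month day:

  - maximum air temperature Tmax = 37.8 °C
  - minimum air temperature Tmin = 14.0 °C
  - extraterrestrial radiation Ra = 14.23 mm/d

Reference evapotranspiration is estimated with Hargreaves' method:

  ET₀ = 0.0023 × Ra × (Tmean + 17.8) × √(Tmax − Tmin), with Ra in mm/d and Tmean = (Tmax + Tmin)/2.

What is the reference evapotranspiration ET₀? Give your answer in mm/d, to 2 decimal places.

6.98 mm/d

Tmean = (37.8 + 14.0)/2 = 25.90 °C
ET₀ = 0.0023 × 14.23 × (25.90 + 17.8) × √23.8 = 0.0023 × 14.23 × 43.70 × 4.8785 = 6.9775 mm/d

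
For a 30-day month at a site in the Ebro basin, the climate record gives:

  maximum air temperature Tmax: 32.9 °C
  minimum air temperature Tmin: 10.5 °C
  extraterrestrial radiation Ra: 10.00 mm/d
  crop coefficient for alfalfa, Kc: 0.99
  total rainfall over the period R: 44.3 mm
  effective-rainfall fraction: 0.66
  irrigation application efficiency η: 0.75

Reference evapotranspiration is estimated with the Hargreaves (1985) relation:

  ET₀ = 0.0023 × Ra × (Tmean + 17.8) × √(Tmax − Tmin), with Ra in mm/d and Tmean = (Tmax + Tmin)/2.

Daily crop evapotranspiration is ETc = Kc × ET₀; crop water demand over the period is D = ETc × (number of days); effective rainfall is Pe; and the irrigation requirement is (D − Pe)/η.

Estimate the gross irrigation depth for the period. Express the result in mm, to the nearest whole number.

Tmean = (32.9 + 10.5)/2 = 21.70 °C
ET₀ = 0.0023 × 10.00 × (21.70 + 17.8) × √22.4 = 0.0023 × 10.00 × 39.50 × 4.7329 = 4.2998 mm/d
ETc = Kc × ET₀ = 0.99 × 4.2998 = 4.2568 mm/d
Crop demand D = ETc × 30 d = 4.2568 × 30 = 127.704 mm
Pe = 0.66 × 44.3 = 29.238 mm
D − Pe = 127.704 − 29.238 = 98.466 mm
Gross irrigation = 98.466 / 0.75 = 131.288 mm

131 mm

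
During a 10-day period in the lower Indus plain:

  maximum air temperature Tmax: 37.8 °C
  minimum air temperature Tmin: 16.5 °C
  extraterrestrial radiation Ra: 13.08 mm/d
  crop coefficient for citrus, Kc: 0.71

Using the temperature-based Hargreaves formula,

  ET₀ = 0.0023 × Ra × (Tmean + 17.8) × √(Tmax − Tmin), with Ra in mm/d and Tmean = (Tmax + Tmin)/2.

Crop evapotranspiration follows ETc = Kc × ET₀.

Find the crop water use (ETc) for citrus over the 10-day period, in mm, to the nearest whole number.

Tmean = (37.8 + 16.5)/2 = 27.15 °C
ET₀ = 0.0023 × 13.08 × (27.15 + 17.8) × √21.3 = 0.0023 × 13.08 × 44.95 × 4.6152 = 6.2410 mm/d
ETc = Kc × ET₀ = 0.71 × 6.2410 = 4.4311 mm/d
Over 10 days: 4.4311 × 10 = 44.311 mm

44 mm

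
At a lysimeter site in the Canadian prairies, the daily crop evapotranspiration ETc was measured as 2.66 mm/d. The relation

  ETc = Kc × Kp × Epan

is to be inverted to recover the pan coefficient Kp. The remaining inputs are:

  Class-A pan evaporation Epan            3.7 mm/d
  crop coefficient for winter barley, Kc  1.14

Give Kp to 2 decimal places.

0.63

ETc = Kc × Kp × Epan  ⇒  Kp = ETc / (Kc × Epan)
Kp = 2.66 / (1.14 × 3.7) = 2.66 / 4.218 = 0.6306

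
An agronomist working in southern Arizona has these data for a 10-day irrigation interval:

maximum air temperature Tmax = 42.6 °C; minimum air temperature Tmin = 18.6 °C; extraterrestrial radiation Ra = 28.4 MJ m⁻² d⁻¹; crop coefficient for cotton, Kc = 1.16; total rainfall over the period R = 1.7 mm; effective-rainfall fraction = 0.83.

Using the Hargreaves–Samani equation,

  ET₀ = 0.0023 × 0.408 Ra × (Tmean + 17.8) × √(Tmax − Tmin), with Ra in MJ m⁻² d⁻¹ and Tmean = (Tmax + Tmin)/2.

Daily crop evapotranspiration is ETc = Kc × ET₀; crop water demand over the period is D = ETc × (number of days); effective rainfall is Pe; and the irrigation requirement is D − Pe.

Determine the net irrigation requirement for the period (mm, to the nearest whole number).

72 mm

Tmean = (42.6 + 18.6)/2 = 30.60 °C
0.408 Ra = 0.408 × 28.4 = 11.5872 mm/d equivalent
ET₀ = 0.0023 × 11.5872 × (30.60 + 17.8) × √24.0 = 0.0023 × 11.5872 × 48.40 × 4.8990 = 6.3192 mm/d
ETc = Kc × ET₀ = 1.16 × 6.3192 = 7.3303 mm/d
Crop demand D = ETc × 10 d = 7.3303 × 10 = 73.303 mm
Pe = 0.83 × 1.7 = 1.411 mm
D − Pe = 73.303 − 1.411 = 71.892 mm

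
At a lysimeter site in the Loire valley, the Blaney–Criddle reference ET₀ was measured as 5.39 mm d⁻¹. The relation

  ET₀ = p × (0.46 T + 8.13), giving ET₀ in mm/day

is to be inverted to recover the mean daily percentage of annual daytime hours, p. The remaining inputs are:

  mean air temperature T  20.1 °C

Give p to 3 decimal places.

p = ET₀ / (0.46 T + 8.13) = 5.39 / (0.46 × 20.1 + 8.13) = 5.39 / 17.376 = 0.3102

0.310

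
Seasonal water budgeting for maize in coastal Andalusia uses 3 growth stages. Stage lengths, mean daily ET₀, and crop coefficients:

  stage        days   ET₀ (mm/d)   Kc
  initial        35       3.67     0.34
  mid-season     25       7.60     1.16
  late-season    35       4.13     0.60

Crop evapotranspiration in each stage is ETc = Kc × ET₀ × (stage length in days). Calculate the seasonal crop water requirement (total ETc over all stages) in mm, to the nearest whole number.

initial: 0.34 × 3.67 × 35 = 43.67 mm
mid-season: 1.16 × 7.60 × 25 = 220.40 mm
late-season: 0.60 × 4.13 × 35 = 86.73 mm
Seasonal total = 350.80 mm

351 mm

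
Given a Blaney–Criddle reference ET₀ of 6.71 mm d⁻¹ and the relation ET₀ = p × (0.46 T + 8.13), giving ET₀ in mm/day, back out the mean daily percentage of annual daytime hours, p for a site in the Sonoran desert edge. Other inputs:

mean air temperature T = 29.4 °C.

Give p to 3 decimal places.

0.310

p = ET₀ / (0.46 T + 8.13) = 6.71 / (0.46 × 29.4 + 8.13) = 6.71 / 21.654 = 0.3099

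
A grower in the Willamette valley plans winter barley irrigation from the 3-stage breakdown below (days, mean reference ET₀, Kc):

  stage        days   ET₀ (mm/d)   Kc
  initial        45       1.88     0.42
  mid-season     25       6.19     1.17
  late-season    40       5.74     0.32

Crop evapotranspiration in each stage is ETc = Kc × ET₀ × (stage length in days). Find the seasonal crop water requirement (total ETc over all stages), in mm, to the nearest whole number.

290 mm

initial: 0.42 × 1.88 × 45 = 35.53 mm
mid-season: 1.17 × 6.19 × 25 = 181.06 mm
late-season: 0.32 × 5.74 × 40 = 73.47 mm
Seasonal total = 290.06 mm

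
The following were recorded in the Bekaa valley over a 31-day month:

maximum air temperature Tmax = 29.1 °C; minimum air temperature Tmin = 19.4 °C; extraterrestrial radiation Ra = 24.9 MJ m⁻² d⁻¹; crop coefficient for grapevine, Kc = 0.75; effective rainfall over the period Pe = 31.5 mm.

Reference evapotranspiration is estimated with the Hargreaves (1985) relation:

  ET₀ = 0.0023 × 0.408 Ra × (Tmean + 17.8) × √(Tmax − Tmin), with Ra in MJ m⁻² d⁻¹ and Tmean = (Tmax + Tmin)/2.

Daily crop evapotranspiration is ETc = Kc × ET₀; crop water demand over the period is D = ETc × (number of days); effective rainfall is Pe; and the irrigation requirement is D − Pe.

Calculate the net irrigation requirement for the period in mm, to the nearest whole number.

40 mm

Tmean = (29.1 + 19.4)/2 = 24.25 °C
0.408 Ra = 0.408 × 24.9 = 10.1592 mm/d equivalent
ET₀ = 0.0023 × 10.1592 × (24.25 + 17.8) × √9.7 = 0.0023 × 10.1592 × 42.05 × 3.1145 = 3.0601 mm/d
ETc = Kc × ET₀ = 0.75 × 3.0601 = 2.2951 mm/d
Crop demand D = ETc × 31 d = 2.2951 × 31 = 71.148 mm
D − Pe = 71.148 − 31.5 = 39.648 mm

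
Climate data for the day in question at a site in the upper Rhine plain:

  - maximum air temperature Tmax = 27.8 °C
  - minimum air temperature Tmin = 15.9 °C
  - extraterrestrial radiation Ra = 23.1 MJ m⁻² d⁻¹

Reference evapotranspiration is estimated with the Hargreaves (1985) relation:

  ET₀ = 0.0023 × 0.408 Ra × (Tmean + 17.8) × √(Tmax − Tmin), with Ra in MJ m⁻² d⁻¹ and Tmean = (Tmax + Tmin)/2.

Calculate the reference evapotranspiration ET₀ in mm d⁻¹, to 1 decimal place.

Tmean = (27.8 + 15.9)/2 = 21.85 °C
0.408 Ra = 0.408 × 23.1 = 9.4248 mm/d equivalent
ET₀ = 0.0023 × 9.4248 × (21.85 + 17.8) × √11.9 = 0.0023 × 9.4248 × 39.65 × 3.4496 = 2.9649 mm/d

3.0 mm d⁻¹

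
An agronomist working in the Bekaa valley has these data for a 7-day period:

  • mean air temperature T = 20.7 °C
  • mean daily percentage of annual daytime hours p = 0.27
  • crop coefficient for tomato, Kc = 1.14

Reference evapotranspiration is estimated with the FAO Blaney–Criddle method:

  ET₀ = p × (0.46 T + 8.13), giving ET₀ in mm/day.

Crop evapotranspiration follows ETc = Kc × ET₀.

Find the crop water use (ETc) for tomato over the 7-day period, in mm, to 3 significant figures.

38.0 mm

ET₀ = 0.27 × (0.46 × 20.7 + 8.13) = 0.27 × 17.652 = 4.7660 mm/d
ETc = Kc × ET₀ = 1.14 × 4.7660 = 5.4332 mm/d
Over 7 days: 5.4332 × 7 = 38.032 mm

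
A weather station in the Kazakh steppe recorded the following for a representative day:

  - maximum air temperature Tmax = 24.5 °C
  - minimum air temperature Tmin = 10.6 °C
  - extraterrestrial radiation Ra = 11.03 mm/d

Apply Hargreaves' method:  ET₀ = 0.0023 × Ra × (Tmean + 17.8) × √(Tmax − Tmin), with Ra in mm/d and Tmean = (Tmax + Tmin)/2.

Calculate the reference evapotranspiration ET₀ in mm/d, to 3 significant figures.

Tmean = (24.5 + 10.6)/2 = 17.55 °C
ET₀ = 0.0023 × 11.03 × (17.55 + 17.8) × √13.9 = 0.0023 × 11.03 × 35.35 × 3.7283 = 3.3435 mm/d

3.34 mm/d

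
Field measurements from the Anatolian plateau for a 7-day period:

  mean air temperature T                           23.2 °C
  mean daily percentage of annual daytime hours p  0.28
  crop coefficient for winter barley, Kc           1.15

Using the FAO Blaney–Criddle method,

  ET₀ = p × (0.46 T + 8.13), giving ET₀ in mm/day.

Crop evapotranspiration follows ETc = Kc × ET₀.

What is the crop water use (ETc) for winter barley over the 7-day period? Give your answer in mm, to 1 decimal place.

42.4 mm

ET₀ = 0.28 × (0.46 × 23.2 + 8.13) = 0.28 × 18.802 = 5.2646 mm/d
ETc = Kc × ET₀ = 1.15 × 5.2646 = 6.0543 mm/d
Over 7 days: 6.0543 × 7 = 42.380 mm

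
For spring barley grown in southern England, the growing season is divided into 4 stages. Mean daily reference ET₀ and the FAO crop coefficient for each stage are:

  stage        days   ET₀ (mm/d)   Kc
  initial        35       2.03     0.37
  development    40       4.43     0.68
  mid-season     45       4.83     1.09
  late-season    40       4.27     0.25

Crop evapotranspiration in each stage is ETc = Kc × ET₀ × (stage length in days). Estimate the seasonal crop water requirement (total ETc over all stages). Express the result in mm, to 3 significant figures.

initial: 0.37 × 2.03 × 35 = 26.29 mm
development: 0.68 × 4.43 × 40 = 120.50 mm
mid-season: 1.09 × 4.83 × 45 = 236.91 mm
late-season: 0.25 × 4.27 × 40 = 42.70 mm
Seasonal total = 426.40 mm

426 mm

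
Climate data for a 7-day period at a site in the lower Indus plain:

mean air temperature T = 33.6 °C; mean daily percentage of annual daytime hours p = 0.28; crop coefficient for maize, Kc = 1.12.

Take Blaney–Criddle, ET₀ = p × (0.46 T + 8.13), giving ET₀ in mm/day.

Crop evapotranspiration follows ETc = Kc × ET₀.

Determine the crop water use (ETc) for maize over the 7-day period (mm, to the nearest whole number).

ET₀ = 0.28 × (0.46 × 33.6 + 8.13) = 0.28 × 23.586 = 6.6041 mm/d
ETc = Kc × ET₀ = 1.12 × 6.6041 = 7.3966 mm/d
Over 7 days: 7.3966 × 7 = 51.776 mm

52 mm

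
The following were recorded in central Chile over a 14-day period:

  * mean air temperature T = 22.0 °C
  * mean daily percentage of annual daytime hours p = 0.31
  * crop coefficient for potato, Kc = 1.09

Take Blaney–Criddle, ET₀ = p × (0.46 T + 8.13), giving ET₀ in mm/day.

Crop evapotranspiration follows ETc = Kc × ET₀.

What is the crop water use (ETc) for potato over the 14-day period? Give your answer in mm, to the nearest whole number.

86 mm

ET₀ = 0.31 × (0.46 × 22.0 + 8.13) = 0.31 × 18.250 = 5.6575 mm/d
ETc = Kc × ET₀ = 1.09 × 5.6575 = 6.1667 mm/d
Over 14 days: 6.1667 × 14 = 86.334 mm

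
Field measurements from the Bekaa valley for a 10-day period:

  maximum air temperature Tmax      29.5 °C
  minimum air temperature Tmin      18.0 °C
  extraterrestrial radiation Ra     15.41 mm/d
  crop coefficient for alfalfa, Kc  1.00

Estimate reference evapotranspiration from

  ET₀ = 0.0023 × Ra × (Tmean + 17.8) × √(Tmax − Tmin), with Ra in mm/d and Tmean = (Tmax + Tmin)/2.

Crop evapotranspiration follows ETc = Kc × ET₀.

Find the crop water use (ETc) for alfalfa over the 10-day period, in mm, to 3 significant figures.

49.9 mm

Tmean = (29.5 + 18.0)/2 = 23.75 °C
ET₀ = 0.0023 × 15.41 × (23.75 + 17.8) × √11.5 = 0.0023 × 15.41 × 41.55 × 3.3912 = 4.9941 mm/d
ETc = Kc × ET₀ = 1.00 × 4.9941 = 4.9941 mm/d
Over 10 days: 4.9941 × 10 = 49.941 mm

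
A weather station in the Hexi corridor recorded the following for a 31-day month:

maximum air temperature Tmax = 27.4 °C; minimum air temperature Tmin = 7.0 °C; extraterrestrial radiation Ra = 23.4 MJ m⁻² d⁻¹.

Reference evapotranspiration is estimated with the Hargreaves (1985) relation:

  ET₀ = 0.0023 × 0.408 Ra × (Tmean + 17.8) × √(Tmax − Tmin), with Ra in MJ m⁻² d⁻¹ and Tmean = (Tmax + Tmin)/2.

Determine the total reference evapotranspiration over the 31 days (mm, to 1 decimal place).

Tmean = (27.4 + 7.0)/2 = 17.20 °C
0.408 Ra = 0.408 × 23.4 = 9.5472 mm/d equivalent
ET₀ = 0.0023 × 9.5472 × (17.20 + 17.8) × √20.4 = 0.0023 × 9.5472 × 35.00 × 4.5166 = 3.4712 mm/d
Over 31 days: 3.4712 × 31 = 107.607 mm

107.6 mm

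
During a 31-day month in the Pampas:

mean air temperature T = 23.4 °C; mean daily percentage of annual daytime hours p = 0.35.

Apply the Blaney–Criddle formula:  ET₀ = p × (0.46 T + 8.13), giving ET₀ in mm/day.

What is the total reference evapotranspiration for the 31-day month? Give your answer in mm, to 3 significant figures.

ET₀ = 0.35 × (0.46 × 23.4 + 8.13) = 0.35 × 18.894 = 6.6129 mm/d
Monthly total = 6.6129 × 31 = 205.000 mm

205 mm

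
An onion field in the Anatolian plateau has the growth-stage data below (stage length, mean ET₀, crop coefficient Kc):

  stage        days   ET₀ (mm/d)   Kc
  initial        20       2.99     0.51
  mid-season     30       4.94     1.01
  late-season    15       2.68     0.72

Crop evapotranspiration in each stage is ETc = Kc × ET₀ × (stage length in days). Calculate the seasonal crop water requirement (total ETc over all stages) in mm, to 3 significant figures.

initial: 0.51 × 2.99 × 20 = 30.50 mm
mid-season: 1.01 × 4.94 × 30 = 149.68 mm
late-season: 0.72 × 2.68 × 15 = 28.94 mm
Seasonal total = 209.12 mm

209 mm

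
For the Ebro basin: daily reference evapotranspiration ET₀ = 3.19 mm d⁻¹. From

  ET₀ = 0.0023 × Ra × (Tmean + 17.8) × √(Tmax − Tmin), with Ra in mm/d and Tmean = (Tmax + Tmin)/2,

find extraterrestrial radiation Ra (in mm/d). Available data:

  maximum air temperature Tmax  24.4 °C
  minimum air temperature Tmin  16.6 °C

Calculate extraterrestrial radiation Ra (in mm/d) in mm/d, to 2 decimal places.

12.97 mm/d

Tmean = 20.50 °C; √ΔT = 2.7928
Ra = ET₀ / [0.0023 × (Tmean+17.8) × √ΔT] = 3.19 / (0.0023 × 38.30 × 2.7928) = 12.967 mm/d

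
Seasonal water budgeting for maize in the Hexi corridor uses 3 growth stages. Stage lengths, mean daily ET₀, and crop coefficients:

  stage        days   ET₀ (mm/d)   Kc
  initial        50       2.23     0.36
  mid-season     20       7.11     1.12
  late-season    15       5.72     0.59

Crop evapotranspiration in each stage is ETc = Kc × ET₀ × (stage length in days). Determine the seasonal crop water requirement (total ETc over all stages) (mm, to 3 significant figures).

initial: 0.36 × 2.23 × 50 = 40.14 mm
mid-season: 1.12 × 7.11 × 20 = 159.26 mm
late-season: 0.59 × 5.72 × 15 = 50.62 mm
Seasonal total = 250.02 mm

250 mm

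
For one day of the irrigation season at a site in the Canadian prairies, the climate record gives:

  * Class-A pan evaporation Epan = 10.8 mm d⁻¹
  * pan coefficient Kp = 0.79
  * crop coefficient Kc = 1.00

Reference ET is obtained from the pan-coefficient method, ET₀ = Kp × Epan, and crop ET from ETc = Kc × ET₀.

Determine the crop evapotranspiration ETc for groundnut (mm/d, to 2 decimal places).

ET₀ = 0.79 × 10.8 = 8.5320 mm/d
ETc = Kc × ET₀ = 1.00 × 8.5320 = 8.5320 mm/d

8.53 mm/d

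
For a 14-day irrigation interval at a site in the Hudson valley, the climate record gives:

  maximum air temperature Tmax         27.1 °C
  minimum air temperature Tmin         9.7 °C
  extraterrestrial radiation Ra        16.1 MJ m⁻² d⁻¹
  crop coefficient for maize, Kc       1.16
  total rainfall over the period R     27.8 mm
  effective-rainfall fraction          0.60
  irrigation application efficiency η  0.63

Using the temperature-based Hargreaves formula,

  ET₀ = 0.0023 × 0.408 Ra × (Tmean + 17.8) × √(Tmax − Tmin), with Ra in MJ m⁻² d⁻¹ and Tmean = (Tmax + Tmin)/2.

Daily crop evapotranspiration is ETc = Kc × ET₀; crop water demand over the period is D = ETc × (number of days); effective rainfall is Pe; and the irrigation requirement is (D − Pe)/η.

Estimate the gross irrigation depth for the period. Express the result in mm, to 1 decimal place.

Tmean = (27.1 + 9.7)/2 = 18.40 °C
0.408 Ra = 0.408 × 16.1 = 6.5688 mm/d equivalent
ET₀ = 0.0023 × 6.5688 × (18.40 + 17.8) × √17.4 = 0.0023 × 6.5688 × 36.20 × 4.1713 = 2.2814 mm/d
ETc = Kc × ET₀ = 1.16 × 2.2814 = 2.6464 mm/d
Crop demand D = ETc × 14 d = 2.6464 × 14 = 37.050 mm
Pe = 0.60 × 27.8 = 16.680 mm
D − Pe = 37.050 − 16.680 = 20.370 mm
Gross irrigation = 20.370 / 0.63 = 32.333 mm

32.3 mm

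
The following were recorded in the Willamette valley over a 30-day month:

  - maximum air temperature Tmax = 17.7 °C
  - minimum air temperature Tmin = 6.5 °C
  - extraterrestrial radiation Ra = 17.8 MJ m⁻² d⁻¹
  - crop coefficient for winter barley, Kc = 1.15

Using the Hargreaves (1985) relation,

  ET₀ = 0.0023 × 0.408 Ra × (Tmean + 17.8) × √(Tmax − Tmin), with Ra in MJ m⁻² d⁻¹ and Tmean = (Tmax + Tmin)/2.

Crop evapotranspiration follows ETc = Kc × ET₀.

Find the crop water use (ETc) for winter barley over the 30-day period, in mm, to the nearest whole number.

58 mm

Tmean = (17.7 + 6.5)/2 = 12.10 °C
0.408 Ra = 0.408 × 17.8 = 7.2624 mm/d equivalent
ET₀ = 0.0023 × 7.2624 × (12.10 + 17.8) × √11.2 = 0.0023 × 7.2624 × 29.90 × 3.3466 = 1.6714 mm/d
ETc = Kc × ET₀ = 1.15 × 1.6714 = 1.9221 mm/d
Over 30 days: 1.9221 × 30 = 57.663 mm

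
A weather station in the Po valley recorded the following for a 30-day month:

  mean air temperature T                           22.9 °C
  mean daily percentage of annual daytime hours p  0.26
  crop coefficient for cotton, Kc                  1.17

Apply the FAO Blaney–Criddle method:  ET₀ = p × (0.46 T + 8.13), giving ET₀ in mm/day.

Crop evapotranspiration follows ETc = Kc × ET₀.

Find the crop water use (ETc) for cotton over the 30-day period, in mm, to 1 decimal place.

ET₀ = 0.26 × (0.46 × 22.9 + 8.13) = 0.26 × 18.664 = 4.8526 mm/d
ETc = Kc × ET₀ = 1.17 × 4.8526 = 5.6775 mm/d
Over 30 days: 5.6775 × 30 = 170.325 mm

170.3 mm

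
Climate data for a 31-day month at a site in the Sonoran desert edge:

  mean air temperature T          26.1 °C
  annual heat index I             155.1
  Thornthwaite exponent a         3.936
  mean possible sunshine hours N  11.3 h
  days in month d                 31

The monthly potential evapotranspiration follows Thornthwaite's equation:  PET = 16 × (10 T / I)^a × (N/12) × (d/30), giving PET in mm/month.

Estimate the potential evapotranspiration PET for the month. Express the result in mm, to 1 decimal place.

10T/I = 10 × 26.1 / 155.1 = 1.6828
(10T/I)^a = 1.6828^3.936 = 7.7565
Uncorrected PET = 16 × 7.7565 = 124.104 mm
Correction = (N/12)(d/30) = (11.3/12)(31/30) = 0.9731
PET = 124.104 × 0.9731 = 120.766 mm/month

120.8 mm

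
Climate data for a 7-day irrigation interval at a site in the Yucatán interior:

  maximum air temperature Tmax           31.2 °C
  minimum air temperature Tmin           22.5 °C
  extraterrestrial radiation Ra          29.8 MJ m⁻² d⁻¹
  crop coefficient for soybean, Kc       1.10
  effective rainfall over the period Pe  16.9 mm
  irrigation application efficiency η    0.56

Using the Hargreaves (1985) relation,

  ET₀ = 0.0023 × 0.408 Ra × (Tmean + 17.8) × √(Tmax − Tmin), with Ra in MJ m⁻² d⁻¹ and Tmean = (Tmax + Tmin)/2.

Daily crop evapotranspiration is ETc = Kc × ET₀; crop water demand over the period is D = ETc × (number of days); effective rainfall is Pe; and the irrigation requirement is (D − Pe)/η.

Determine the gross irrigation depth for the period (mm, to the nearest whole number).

Tmean = (31.2 + 22.5)/2 = 26.85 °C
0.408 Ra = 0.408 × 29.8 = 12.1584 mm/d equivalent
ET₀ = 0.0023 × 12.1584 × (26.85 + 17.8) × √8.7 = 0.0023 × 12.1584 × 44.65 × 2.9496 = 3.6829 mm/d
ETc = Kc × ET₀ = 1.10 × 3.6829 = 4.0512 mm/d
Crop demand D = ETc × 7 d = 4.0512 × 7 = 28.358 mm
D − Pe = 28.358 − 16.9 = 11.458 mm
Gross irrigation = 11.458 / 0.56 = 20.461 mm

20 mm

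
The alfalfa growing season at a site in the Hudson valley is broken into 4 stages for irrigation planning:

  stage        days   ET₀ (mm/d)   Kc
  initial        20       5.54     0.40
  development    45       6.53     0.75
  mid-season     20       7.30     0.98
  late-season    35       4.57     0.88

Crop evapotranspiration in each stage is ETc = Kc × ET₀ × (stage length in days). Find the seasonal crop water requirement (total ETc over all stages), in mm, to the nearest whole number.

initial: 0.40 × 5.54 × 20 = 44.32 mm
development: 0.75 × 6.53 × 45 = 220.39 mm
mid-season: 0.98 × 7.30 × 20 = 143.08 mm
late-season: 0.88 × 4.57 × 35 = 140.76 mm
Seasonal total = 548.55 mm

549 mm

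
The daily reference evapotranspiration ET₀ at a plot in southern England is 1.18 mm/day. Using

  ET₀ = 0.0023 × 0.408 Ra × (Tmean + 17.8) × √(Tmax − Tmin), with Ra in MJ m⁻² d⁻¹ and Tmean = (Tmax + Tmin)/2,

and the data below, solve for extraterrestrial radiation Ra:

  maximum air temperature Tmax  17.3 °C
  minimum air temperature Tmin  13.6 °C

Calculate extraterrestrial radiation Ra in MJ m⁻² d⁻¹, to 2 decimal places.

19.66 MJ m⁻² d⁻¹

Tmean = (17.3+13.6)/2 = 15.45 °C; ΔT = 3.7
Ra = ET₀ / [0.0023 × 0.408 × (Tmean+17.8) × √ΔT]
   = 1.18 / (0.0023 × 0.408 × 33.25 × 1.9235) = 19.661 MJ m⁻² d⁻¹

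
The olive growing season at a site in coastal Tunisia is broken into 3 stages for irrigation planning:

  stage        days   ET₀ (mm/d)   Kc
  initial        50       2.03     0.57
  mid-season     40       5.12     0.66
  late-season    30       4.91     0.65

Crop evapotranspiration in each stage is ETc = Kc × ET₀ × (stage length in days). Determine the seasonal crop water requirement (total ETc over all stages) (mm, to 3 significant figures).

289 mm

initial: 0.57 × 2.03 × 50 = 57.86 mm
mid-season: 0.66 × 5.12 × 40 = 135.17 mm
late-season: 0.65 × 4.91 × 30 = 95.75 mm
Seasonal total = 288.78 mm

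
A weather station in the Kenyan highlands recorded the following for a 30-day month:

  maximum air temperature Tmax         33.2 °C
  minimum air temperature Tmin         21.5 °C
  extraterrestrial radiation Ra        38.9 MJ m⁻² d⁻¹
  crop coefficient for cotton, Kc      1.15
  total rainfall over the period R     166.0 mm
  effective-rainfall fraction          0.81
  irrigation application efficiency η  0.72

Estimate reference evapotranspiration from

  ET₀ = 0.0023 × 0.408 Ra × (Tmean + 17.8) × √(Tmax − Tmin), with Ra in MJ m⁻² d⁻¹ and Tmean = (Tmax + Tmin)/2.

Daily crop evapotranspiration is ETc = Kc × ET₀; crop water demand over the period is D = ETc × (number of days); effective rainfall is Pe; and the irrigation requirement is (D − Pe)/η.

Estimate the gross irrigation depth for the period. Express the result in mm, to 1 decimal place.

83.4 mm

Tmean = (33.2 + 21.5)/2 = 27.35 °C
0.408 Ra = 0.408 × 38.9 = 15.8712 mm/d equivalent
ET₀ = 0.0023 × 15.8712 × (27.35 + 17.8) × √11.7 = 0.0023 × 15.8712 × 45.15 × 3.4205 = 5.6375 mm/d
ETc = Kc × ET₀ = 1.15 × 5.6375 = 6.4831 mm/d
Crop demand D = ETc × 30 d = 6.4831 × 30 = 194.493 mm
Pe = 0.81 × 166.0 = 134.460 mm
D − Pe = 194.493 − 134.460 = 60.033 mm
Gross irrigation = 60.033 / 0.72 = 83.379 mm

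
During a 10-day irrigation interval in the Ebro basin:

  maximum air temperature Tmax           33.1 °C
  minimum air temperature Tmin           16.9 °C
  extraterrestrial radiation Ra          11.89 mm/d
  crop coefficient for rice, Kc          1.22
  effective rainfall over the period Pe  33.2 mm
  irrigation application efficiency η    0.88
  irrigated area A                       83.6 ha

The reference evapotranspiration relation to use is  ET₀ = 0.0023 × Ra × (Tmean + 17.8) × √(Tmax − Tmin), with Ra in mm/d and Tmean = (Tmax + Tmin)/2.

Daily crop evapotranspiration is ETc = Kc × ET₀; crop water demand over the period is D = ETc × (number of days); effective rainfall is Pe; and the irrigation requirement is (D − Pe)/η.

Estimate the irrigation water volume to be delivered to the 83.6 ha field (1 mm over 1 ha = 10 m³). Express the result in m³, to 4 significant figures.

23060 m³

Tmean = (33.1 + 16.9)/2 = 25.00 °C
ET₀ = 0.0023 × 11.89 × (25.00 + 17.8) × √16.2 = 0.0023 × 11.89 × 42.80 × 4.0249 = 4.7110 mm/d
ETc = Kc × ET₀ = 1.22 × 4.7110 = 5.7474 mm/d
Crop demand D = ETc × 10 d = 5.7474 × 10 = 57.474 mm
D − Pe = 57.474 − 33.2 = 24.274 mm
Gross irrigation = 24.274 / 0.88 = 27.584 mm
Volume = 27.584 mm × 83.6 ha × 10 = 23060.2 m³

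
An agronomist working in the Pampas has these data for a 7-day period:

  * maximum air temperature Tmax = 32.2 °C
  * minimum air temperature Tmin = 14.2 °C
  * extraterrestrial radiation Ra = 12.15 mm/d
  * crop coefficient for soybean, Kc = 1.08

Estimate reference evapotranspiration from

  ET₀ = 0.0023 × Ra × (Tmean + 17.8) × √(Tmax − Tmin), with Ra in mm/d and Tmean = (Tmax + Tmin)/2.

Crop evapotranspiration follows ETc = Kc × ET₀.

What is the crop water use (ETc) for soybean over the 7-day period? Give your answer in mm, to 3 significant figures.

36.7 mm

Tmean = (32.2 + 14.2)/2 = 23.20 °C
ET₀ = 0.0023 × 12.15 × (23.20 + 17.8) × √18.0 = 0.0023 × 12.15 × 41.00 × 4.2426 = 4.8609 mm/d
ETc = Kc × ET₀ = 1.08 × 4.8609 = 5.2498 mm/d
Over 7 days: 5.2498 × 7 = 36.749 mm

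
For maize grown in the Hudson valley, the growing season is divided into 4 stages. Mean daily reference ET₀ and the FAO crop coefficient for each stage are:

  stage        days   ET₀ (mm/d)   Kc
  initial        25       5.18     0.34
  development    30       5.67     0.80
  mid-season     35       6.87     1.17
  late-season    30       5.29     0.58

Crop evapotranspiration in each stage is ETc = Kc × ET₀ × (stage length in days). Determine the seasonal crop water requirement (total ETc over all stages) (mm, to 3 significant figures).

553 mm

initial: 0.34 × 5.18 × 25 = 44.03 mm
development: 0.80 × 5.67 × 30 = 136.08 mm
mid-season: 1.17 × 6.87 × 35 = 281.33 mm
late-season: 0.58 × 5.29 × 30 = 92.05 mm
Seasonal total = 553.49 mm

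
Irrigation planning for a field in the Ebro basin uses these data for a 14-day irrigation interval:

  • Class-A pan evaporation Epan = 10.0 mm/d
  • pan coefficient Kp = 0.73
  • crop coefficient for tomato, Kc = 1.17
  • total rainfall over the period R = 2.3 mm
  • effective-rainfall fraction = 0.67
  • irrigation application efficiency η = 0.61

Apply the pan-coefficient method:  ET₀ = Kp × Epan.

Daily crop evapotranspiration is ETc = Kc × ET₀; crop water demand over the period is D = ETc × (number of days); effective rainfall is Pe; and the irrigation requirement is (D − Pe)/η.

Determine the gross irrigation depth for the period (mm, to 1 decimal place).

193.5 mm

ET₀ = 0.73 × 10.0 = 7.3000 mm/d
ETc = Kc × ET₀ = 1.17 × 7.3000 = 8.5410 mm/d
Crop demand D = ETc × 14 d = 8.5410 × 14 = 119.574 mm
Pe = 0.67 × 2.3 = 1.541 mm
D − Pe = 119.574 − 1.541 = 118.033 mm
Gross irrigation = 118.033 / 0.61 = 193.497 mm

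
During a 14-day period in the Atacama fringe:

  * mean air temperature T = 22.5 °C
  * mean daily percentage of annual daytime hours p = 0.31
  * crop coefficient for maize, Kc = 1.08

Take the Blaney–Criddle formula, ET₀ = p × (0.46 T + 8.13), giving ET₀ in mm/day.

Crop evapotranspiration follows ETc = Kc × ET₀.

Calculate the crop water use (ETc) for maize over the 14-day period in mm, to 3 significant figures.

86.6 mm

ET₀ = 0.31 × (0.46 × 22.5 + 8.13) = 0.31 × 18.480 = 5.7288 mm/d
ETc = Kc × ET₀ = 1.08 × 5.7288 = 6.1871 mm/d
Over 14 days: 6.1871 × 14 = 86.619 mm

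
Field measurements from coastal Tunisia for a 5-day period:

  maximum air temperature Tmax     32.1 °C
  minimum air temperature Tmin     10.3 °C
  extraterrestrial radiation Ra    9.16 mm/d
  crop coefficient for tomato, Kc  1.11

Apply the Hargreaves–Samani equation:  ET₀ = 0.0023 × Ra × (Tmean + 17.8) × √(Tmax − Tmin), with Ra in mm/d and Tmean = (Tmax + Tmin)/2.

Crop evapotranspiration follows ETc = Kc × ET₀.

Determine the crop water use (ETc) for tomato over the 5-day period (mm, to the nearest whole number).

Tmean = (32.1 + 10.3)/2 = 21.20 °C
ET₀ = 0.0023 × 9.16 × (21.20 + 17.8) × √21.8 = 0.0023 × 9.16 × 39.00 × 4.6690 = 3.8363 mm/d
ETc = Kc × ET₀ = 1.11 × 3.8363 = 4.2583 mm/d
Over 5 days: 4.2583 × 5 = 21.292 mm

21 mm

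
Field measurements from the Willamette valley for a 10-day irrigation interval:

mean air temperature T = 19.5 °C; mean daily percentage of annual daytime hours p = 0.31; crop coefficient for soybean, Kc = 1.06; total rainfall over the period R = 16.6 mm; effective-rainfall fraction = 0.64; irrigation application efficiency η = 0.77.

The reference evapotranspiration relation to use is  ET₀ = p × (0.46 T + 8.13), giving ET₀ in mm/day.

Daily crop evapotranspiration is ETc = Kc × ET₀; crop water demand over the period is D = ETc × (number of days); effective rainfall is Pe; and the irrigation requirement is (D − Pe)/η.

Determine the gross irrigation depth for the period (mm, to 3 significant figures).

ET₀ = 0.31 × (0.46 × 19.5 + 8.13) = 0.31 × 17.100 = 5.3010 mm/d
ETc = Kc × ET₀ = 1.06 × 5.3010 = 5.6191 mm/d
Crop demand D = ETc × 10 d = 5.6191 × 10 = 56.191 mm
Pe = 0.64 × 16.6 = 10.624 mm
D − Pe = 56.191 − 10.624 = 45.567 mm
Gross irrigation = 45.567 / 0.77 = 59.178 mm

59.2 mm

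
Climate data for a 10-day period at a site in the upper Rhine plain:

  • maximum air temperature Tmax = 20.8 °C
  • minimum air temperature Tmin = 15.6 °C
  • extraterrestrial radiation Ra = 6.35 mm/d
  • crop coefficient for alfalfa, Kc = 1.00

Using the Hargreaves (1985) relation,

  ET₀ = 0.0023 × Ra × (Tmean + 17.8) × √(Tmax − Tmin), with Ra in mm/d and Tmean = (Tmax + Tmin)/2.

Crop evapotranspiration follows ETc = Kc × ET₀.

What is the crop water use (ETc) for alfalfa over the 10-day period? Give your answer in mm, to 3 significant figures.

Tmean = (20.8 + 15.6)/2 = 18.20 °C
ET₀ = 0.0023 × 6.35 × (18.20 + 17.8) × √5.2 = 0.0023 × 6.35 × 36.00 × 2.2804 = 1.1990 mm/d
ETc = Kc × ET₀ = 1.00 × 1.1990 = 1.1990 mm/d
Over 10 days: 1.1990 × 10 = 11.990 mm

12.0 mm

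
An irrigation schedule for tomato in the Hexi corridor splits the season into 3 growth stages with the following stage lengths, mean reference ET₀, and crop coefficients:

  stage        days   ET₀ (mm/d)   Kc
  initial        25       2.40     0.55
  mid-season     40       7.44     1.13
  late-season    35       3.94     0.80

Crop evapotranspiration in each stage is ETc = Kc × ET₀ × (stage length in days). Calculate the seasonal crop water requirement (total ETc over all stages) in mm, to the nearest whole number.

initial: 0.55 × 2.40 × 25 = 33.00 mm
mid-season: 1.13 × 7.44 × 40 = 336.29 mm
late-season: 0.80 × 3.94 × 35 = 110.32 mm
Seasonal total = 479.61 mm

480 mm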